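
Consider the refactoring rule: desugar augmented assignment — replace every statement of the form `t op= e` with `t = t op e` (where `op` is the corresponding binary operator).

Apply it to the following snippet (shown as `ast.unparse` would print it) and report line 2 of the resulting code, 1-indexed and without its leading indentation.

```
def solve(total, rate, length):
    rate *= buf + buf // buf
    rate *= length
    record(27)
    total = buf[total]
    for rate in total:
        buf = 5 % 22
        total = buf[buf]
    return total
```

Transformed code:
def solve(total, rate, length):
    rate = rate * (buf + buf // buf)
    rate = rate * length
    record(27)
    total = buf[total]
    for rate in total:
        buf = 5 % 22
        total = buf[buf]
    return total

rate = rate * (buf + buf // buf)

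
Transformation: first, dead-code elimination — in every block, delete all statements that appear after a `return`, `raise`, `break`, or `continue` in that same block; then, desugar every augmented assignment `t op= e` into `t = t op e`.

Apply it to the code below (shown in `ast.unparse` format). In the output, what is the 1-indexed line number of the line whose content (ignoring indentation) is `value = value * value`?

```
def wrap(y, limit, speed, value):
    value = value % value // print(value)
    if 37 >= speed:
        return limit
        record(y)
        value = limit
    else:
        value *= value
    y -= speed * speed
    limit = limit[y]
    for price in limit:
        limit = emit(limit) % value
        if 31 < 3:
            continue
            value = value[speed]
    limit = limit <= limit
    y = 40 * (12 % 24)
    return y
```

6

Transformed code:
def wrap(y, limit, speed, value):
    value = value % value // print(value)
    if 37 >= speed:
        return limit
    else:
        value = value * value
    y = y - speed * speed
    limit = limit[y]
    for price in limit:
        limit = emit(limit) % value
        if 31 < 3:
            continue
    limit = limit <= limit
    y = 40 * (12 % 24)
    return y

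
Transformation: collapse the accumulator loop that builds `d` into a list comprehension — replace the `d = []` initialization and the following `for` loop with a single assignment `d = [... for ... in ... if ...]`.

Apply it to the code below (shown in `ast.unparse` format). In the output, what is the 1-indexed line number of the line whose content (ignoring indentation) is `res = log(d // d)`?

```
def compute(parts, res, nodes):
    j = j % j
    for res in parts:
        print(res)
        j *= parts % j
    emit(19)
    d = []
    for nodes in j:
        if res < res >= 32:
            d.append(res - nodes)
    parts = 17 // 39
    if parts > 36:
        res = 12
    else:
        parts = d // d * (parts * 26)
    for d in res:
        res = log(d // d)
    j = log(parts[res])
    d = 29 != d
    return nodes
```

14

Transformed code:
def compute(parts, res, nodes):
    j = j % j
    for res in parts:
        print(res)
        j *= parts % j
    emit(19)
    d = [res - nodes for nodes in j if res < res >= 32]
    parts = 17 // 39
    if parts > 36:
        res = 12
    else:
        parts = d // d * (parts * 26)
    for d in res:
        res = log(d // d)
    j = log(parts[res])
    d = 29 != d
    return nodes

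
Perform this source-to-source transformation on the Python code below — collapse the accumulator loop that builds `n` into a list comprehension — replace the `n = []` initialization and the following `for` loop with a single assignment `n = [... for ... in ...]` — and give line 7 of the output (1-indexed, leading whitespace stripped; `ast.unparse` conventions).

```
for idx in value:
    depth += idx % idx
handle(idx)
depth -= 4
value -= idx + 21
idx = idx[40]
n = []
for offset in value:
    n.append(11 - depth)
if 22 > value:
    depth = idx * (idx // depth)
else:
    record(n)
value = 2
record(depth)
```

Transformed code:
for idx in value:
    depth += idx % idx
handle(idx)
depth -= 4
value -= idx + 21
idx = idx[40]
n = [11 - depth for offset in value]
if 22 > value:
    depth = idx * (idx // depth)
else:
    record(n)
value = 2
record(depth)

n = [11 - depth for offset in value]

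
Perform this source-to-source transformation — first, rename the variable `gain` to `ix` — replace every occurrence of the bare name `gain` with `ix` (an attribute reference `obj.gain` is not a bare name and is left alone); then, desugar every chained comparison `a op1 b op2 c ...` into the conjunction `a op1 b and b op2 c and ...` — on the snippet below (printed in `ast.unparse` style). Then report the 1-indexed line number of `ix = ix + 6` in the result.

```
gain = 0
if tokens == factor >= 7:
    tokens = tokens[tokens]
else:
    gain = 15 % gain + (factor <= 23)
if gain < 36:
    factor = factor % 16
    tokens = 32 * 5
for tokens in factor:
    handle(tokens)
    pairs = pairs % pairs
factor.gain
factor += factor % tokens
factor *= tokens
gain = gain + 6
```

Transformed code:
ix = 0
if tokens == factor and factor >= 7:
    tokens = tokens[tokens]
else:
    ix = 15 % ix + (factor <= 23)
if ix < 36:
    factor = factor % 16
    tokens = 32 * 5
for tokens in factor:
    handle(tokens)
    pairs = pairs % pairs
factor.gain
factor += factor % tokens
factor *= tokens
ix = ix + 6

15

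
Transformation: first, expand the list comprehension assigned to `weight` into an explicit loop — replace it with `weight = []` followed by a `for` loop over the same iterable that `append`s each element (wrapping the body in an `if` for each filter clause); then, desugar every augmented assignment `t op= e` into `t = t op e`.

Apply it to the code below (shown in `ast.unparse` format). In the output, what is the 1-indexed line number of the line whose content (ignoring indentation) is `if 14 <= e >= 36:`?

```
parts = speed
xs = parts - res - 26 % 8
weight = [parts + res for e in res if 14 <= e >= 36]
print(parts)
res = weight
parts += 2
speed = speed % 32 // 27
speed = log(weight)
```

5

Transformed code:
parts = speed
xs = parts - res - 26 % 8
weight = []
for e in res:
    if 14 <= e >= 36:
        weight.append(parts + res)
print(parts)
res = weight
parts = parts + 2
speed = speed % 32 // 27
speed = log(weight)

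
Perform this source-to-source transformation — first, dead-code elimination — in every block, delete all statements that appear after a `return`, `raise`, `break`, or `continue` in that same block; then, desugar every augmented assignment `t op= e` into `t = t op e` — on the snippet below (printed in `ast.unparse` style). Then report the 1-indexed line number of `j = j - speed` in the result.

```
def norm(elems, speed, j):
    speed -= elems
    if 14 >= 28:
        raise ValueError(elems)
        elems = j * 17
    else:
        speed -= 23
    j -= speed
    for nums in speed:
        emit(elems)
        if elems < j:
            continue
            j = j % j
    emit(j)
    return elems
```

Transformed code:
def norm(elems, speed, j):
    speed = speed - elems
    if 14 >= 28:
        raise ValueError(elems)
    else:
        speed = speed - 23
    j = j - speed
    for nums in speed:
        emit(elems)
        if elems < j:
            continue
    emit(j)
    return elems

7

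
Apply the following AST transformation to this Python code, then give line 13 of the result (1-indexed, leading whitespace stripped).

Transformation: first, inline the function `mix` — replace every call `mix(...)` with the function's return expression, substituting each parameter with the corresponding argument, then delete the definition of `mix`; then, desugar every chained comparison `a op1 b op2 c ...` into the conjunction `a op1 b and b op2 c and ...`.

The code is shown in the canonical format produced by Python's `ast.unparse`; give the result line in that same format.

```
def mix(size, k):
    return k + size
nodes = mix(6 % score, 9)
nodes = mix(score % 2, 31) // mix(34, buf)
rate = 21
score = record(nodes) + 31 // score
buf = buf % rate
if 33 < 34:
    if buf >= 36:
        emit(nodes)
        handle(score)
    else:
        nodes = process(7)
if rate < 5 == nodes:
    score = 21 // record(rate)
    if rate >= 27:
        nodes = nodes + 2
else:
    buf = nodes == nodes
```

Transformed code:
nodes = 9 + 6 % score
nodes = (31 + score % 2) // (buf + 34)
rate = 21
score = record(nodes) + 31 // score
buf = buf % rate
if 33 < 34:
    if buf >= 36:
        emit(nodes)
        handle(score)
    else:
        nodes = process(7)
if rate < 5 and 5 == nodes:
    score = 21 // record(rate)
    if rate >= 27:
        nodes = nodes + 2
else:
    buf = nodes == nodes

score = 21 // record(rate)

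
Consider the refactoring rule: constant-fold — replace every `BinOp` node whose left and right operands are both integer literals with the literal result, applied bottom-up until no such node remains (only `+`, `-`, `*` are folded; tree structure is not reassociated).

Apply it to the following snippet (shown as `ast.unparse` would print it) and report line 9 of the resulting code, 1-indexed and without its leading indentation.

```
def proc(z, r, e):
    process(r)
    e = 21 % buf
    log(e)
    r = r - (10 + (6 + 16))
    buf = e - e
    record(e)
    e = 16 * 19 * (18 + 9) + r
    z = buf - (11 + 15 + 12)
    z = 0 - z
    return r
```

Transformed code:
def proc(z, r, e):
    process(r)
    e = 21 % buf
    log(e)
    r = r - 32
    buf = e - e
    record(e)
    e = 8208 + r
    z = buf - 38
    z = 0 - z
    return r

z = buf - 38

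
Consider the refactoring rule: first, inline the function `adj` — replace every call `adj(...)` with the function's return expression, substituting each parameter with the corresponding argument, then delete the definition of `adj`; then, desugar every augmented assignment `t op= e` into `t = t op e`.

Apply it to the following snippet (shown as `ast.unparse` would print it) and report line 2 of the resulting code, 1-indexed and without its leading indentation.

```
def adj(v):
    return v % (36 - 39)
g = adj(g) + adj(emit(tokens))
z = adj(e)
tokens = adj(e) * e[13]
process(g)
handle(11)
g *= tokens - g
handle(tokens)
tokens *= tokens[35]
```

z = e % (36 - 39)

Transformed code:
g = g % (36 - 39) + emit(tokens) % (36 - 39)
z = e % (36 - 39)
tokens = e % (36 - 39) * e[13]
process(g)
handle(11)
g = g * (tokens - g)
handle(tokens)
tokens = tokens * tokens[35]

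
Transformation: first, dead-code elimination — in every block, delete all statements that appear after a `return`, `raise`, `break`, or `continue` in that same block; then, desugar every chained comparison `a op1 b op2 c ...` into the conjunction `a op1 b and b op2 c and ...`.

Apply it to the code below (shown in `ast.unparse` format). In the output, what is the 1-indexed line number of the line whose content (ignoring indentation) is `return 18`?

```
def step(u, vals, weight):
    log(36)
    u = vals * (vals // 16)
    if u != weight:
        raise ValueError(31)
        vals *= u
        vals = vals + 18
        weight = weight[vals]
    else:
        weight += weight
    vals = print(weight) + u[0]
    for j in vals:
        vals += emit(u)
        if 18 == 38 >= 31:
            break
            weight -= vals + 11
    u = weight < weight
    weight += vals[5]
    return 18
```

Transformed code:
def step(u, vals, weight):
    log(36)
    u = vals * (vals // 16)
    if u != weight:
        raise ValueError(31)
    else:
        weight += weight
    vals = print(weight) + u[0]
    for j in vals:
        vals += emit(u)
        if 18 == 38 and 38 >= 31:
            break
    u = weight < weight
    weight += vals[5]
    return 18

15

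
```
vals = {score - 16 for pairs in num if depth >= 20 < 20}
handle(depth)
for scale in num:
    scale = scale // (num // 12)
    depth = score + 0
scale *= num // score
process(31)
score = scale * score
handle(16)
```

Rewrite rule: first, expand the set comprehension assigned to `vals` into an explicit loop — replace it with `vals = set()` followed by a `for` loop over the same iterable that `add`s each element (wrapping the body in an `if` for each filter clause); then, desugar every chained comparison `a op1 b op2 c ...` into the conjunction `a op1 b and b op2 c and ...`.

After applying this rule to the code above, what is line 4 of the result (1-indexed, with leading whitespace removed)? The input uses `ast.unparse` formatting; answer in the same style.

vals.add(score - 16)

Transformed code:
vals = set()
for pairs in num:
    if depth >= 20 and 20 < 20:
        vals.add(score - 16)
handle(depth)
for scale in num:
    scale = scale // (num // 12)
    depth = score + 0
scale *= num // score
process(31)
score = scale * score
handle(16)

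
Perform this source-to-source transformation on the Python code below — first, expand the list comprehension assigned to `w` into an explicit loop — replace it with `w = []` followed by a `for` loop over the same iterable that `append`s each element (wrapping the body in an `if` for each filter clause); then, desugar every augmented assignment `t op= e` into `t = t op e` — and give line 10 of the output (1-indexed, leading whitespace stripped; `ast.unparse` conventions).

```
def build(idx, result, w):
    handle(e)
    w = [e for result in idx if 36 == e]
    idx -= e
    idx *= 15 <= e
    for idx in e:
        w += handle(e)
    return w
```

w = w + handle(e)

Transformed code:
def build(idx, result, w):
    handle(e)
    w = []
    for result in idx:
        if 36 == e:
            w.append(e)
    idx = idx - e
    idx = idx * (15 <= e)
    for idx in e:
        w = w + handle(e)
    return w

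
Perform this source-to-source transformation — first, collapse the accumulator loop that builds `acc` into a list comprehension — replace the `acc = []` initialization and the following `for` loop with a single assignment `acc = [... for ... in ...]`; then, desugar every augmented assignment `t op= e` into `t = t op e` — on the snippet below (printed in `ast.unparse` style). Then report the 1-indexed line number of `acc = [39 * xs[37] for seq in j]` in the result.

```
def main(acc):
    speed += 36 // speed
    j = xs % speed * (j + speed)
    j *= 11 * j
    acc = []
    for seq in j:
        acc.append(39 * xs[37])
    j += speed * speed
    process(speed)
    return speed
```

5

Transformed code:
def main(acc):
    speed = speed + 36 // speed
    j = xs % speed * (j + speed)
    j = j * (11 * j)
    acc = [39 * xs[37] for seq in j]
    j = j + speed * speed
    process(speed)
    return speed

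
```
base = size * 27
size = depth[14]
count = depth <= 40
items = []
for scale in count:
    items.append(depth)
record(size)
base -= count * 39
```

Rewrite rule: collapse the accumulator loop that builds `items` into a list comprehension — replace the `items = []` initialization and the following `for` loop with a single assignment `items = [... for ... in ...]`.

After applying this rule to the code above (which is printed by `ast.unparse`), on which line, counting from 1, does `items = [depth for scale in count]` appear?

4

Transformed code:
base = size * 27
size = depth[14]
count = depth <= 40
items = [depth for scale in count]
record(size)
base -= count * 39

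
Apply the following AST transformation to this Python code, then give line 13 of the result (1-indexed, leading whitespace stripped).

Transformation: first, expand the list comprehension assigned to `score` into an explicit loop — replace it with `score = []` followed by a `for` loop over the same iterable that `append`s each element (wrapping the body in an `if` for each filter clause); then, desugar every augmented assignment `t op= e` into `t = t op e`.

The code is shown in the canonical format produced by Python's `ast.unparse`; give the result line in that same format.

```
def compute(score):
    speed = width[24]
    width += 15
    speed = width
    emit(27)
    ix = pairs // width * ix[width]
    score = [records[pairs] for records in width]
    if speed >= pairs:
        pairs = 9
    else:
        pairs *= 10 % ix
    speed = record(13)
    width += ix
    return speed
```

pairs = pairs * (10 % ix)

Transformed code:
def compute(score):
    speed = width[24]
    width = width + 15
    speed = width
    emit(27)
    ix = pairs // width * ix[width]
    score = []
    for records in width:
        score.append(records[pairs])
    if speed >= pairs:
        pairs = 9
    else:
        pairs = pairs * (10 % ix)
    speed = record(13)
    width = width + ix
    return speed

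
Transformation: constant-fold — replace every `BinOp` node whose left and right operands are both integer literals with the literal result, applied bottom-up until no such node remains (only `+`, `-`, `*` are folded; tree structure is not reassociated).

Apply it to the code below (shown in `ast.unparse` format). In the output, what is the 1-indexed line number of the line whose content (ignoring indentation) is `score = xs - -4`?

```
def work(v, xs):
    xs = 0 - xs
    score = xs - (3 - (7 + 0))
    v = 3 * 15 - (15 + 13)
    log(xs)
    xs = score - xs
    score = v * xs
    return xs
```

Transformed code:
def work(v, xs):
    xs = 0 - xs
    score = xs - -4
    v = 17
    log(xs)
    xs = score - xs
    score = v * xs
    return xs

3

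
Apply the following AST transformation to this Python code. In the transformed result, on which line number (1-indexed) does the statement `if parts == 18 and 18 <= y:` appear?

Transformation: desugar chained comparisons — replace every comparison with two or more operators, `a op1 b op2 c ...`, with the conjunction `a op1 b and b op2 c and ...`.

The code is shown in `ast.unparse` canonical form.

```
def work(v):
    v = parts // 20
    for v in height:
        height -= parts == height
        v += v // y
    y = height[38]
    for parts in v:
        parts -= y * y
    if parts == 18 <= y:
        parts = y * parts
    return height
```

9

Transformed code:
def work(v):
    v = parts // 20
    for v in height:
        height -= parts == height
        v += v // y
    y = height[38]
    for parts in v:
        parts -= y * y
    if parts == 18 and 18 <= y:
        parts = y * parts
    return height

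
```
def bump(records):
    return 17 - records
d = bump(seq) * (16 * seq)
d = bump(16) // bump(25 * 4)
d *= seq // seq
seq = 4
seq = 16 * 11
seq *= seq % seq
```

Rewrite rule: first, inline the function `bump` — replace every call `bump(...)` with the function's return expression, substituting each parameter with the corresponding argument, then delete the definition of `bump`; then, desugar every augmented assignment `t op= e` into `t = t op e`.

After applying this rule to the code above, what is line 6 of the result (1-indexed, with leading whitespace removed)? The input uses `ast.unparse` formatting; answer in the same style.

Transformed code:
d = (17 - seq) * (16 * seq)
d = (17 - 16) // (17 - 25 * 4)
d = d * (seq // seq)
seq = 4
seq = 16 * 11
seq = seq * (seq % seq)

seq = seq * (seq % seq)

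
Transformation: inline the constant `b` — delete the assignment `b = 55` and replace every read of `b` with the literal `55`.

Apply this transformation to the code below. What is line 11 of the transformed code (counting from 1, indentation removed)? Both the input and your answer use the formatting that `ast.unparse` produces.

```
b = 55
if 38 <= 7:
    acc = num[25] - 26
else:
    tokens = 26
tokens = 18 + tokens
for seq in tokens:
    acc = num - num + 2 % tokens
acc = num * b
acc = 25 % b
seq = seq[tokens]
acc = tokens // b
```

acc = tokens // 55

Transformed code:
if 38 <= 7:
    acc = num[25] - 26
else:
    tokens = 26
tokens = 18 + tokens
for seq in tokens:
    acc = num - num + 2 % tokens
acc = num * 55
acc = 25 % 55
seq = seq[tokens]
acc = tokens // 55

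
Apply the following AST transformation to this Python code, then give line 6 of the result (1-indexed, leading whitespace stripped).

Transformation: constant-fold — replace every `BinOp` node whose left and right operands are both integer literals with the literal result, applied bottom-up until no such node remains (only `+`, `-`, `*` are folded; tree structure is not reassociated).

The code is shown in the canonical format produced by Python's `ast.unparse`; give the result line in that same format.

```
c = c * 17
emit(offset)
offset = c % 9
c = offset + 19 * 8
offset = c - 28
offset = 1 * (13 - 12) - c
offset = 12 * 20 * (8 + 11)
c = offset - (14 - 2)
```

Transformed code:
c = c * 17
emit(offset)
offset = c % 9
c = offset + 152
offset = c - 28
offset = 1 - c
offset = 4560
c = offset - 12

offset = 1 - c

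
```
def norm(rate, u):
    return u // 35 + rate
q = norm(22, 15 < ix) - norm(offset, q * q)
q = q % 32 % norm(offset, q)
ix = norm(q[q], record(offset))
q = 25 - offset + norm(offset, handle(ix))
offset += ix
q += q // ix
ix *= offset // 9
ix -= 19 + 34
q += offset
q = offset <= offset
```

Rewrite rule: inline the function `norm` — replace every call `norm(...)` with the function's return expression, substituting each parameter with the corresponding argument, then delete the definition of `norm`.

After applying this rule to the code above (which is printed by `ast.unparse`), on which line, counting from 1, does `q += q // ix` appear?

6

Transformed code:
q = (15 < ix) // 35 + 22 - (q * q // 35 + offset)
q = q % 32 % (q // 35 + offset)
ix = record(offset) // 35 + q[q]
q = 25 - offset + (handle(ix) // 35 + offset)
offset += ix
q += q // ix
ix *= offset // 9
ix -= 19 + 34
q += offset
q = offset <= offset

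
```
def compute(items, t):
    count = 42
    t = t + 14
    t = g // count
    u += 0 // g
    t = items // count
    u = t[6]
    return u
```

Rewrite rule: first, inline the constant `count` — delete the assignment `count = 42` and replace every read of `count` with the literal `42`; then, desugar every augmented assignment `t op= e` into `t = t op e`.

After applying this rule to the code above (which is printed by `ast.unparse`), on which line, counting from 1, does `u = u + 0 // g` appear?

Transformed code:
def compute(items, t):
    t = t + 14
    t = g // 42
    u = u + 0 // g
    t = items // 42
    u = t[6]
    return u

4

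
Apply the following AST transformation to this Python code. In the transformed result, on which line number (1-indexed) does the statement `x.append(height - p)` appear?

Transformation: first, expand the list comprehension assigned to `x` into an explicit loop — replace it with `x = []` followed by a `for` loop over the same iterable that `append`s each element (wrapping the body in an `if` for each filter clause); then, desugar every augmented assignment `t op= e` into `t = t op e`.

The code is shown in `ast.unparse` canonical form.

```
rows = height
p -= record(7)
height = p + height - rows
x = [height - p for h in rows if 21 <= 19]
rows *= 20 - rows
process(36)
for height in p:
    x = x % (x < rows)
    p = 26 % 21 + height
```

Transformed code:
rows = height
p = p - record(7)
height = p + height - rows
x = []
for h in rows:
    if 21 <= 19:
        x.append(height - p)
rows = rows * (20 - rows)
process(36)
for height in p:
    x = x % (x < rows)
    p = 26 % 21 + height

7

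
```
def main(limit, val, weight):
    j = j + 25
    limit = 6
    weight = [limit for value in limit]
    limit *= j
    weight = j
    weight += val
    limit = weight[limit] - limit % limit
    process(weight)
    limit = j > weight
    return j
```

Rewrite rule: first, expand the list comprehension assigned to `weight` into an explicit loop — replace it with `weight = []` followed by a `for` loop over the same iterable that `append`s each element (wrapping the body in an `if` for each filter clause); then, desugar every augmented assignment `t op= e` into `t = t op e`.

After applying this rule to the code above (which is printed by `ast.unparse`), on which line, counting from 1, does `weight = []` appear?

Transformed code:
def main(limit, val, weight):
    j = j + 25
    limit = 6
    weight = []
    for value in limit:
        weight.append(limit)
    limit = limit * j
    weight = j
    weight = weight + val
    limit = weight[limit] - limit % limit
    process(weight)
    limit = j > weight
    return j

4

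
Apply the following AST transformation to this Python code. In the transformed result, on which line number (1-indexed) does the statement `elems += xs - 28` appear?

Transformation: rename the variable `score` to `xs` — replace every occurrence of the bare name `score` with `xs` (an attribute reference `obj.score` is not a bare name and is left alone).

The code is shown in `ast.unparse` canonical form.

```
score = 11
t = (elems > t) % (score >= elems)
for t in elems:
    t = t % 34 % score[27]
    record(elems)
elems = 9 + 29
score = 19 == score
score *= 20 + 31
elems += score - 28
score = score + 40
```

9

Transformed code:
xs = 11
t = (elems > t) % (xs >= elems)
for t in elems:
    t = t % 34 % xs[27]
    record(elems)
elems = 9 + 29
xs = 19 == xs
xs *= 20 + 31
elems += xs - 28
xs = xs + 40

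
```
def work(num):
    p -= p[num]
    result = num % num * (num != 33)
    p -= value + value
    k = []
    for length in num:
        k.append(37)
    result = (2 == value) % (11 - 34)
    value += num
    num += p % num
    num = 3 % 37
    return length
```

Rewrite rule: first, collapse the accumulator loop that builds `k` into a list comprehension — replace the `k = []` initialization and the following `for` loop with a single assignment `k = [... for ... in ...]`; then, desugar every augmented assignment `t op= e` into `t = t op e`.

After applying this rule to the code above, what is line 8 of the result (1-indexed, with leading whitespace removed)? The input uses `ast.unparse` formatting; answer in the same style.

Transformed code:
def work(num):
    p = p - p[num]
    result = num % num * (num != 33)
    p = p - (value + value)
    k = [37 for length in num]
    result = (2 == value) % (11 - 34)
    value = value + num
    num = num + p % num
    num = 3 % 37
    return length

num = num + p % num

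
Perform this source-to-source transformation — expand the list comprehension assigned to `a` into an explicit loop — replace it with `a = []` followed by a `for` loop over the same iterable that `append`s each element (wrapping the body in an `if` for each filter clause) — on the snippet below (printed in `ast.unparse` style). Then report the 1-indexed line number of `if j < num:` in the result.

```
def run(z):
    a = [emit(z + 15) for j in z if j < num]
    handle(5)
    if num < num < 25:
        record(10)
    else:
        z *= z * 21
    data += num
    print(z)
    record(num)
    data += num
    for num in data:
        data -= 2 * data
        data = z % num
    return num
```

4

Transformed code:
def run(z):
    a = []
    for j in z:
        if j < num:
            a.append(emit(z + 15))
    handle(5)
    if num < num < 25:
        record(10)
    else:
        z *= z * 21
    data += num
    print(z)
    record(num)
    data += num
    for num in data:
        data -= 2 * data
        data = z % num
    return num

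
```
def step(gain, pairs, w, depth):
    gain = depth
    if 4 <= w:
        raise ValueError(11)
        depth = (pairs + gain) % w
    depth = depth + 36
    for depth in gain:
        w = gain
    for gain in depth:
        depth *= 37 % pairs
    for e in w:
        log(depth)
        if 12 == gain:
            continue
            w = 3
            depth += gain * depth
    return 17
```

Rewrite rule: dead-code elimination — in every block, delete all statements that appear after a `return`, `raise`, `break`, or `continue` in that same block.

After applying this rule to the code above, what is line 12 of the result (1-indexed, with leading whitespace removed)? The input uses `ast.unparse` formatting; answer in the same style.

if 12 == gain:

Transformed code:
def step(gain, pairs, w, depth):
    gain = depth
    if 4 <= w:
        raise ValueError(11)
    depth = depth + 36
    for depth in gain:
        w = gain
    for gain in depth:
        depth *= 37 % pairs
    for e in w:
        log(depth)
        if 12 == gain:
            continue
    return 17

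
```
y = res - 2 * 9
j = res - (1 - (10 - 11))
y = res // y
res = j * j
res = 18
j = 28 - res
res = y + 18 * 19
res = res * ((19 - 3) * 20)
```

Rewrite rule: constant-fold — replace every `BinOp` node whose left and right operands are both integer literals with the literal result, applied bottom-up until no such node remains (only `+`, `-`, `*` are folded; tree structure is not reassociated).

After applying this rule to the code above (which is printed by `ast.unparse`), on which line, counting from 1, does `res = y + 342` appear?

Transformed code:
y = res - 18
j = res - 2
y = res // y
res = j * j
res = 18
j = 28 - res
res = y + 342
res = res * 320

7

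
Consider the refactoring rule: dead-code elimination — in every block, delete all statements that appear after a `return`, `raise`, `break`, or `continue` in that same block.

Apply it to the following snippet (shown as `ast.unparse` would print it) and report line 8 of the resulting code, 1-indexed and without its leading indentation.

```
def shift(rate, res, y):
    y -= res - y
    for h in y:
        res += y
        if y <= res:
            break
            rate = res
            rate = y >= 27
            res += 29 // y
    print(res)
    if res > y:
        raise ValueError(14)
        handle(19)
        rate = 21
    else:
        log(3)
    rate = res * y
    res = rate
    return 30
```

if res > y:

Transformed code:
def shift(rate, res, y):
    y -= res - y
    for h in y:
        res += y
        if y <= res:
            break
    print(res)
    if res > y:
        raise ValueError(14)
    else:
        log(3)
    rate = res * y
    res = rate
    return 30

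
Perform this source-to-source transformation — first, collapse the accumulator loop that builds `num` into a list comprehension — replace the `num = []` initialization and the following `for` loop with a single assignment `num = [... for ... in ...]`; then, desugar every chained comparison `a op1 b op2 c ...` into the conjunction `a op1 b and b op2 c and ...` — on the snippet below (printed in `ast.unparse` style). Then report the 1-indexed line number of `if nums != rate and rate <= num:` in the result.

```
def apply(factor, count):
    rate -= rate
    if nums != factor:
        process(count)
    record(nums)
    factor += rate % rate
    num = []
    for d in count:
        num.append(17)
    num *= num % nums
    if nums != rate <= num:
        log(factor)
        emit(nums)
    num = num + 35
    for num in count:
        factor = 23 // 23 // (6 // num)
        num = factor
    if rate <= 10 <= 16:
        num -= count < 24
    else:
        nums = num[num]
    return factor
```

9

Transformed code:
def apply(factor, count):
    rate -= rate
    if nums != factor:
        process(count)
    record(nums)
    factor += rate % rate
    num = [17 for d in count]
    num *= num % nums
    if nums != rate and rate <= num:
        log(factor)
        emit(nums)
    num = num + 35
    for num in count:
        factor = 23 // 23 // (6 // num)
        num = factor
    if rate <= 10 and 10 <= 16:
        num -= count < 24
    else:
        nums = num[num]
    return factor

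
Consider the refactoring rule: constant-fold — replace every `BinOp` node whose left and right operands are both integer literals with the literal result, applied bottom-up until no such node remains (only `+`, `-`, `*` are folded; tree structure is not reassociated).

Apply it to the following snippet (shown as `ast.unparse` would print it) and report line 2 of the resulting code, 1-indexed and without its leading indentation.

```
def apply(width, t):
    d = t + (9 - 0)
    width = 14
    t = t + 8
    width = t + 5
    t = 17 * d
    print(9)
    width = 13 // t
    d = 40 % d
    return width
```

d = t + 9

Transformed code:
def apply(width, t):
    d = t + 9
    width = 14
    t = t + 8
    width = t + 5
    t = 17 * d
    print(9)
    width = 13 // t
    d = 40 % d
    return width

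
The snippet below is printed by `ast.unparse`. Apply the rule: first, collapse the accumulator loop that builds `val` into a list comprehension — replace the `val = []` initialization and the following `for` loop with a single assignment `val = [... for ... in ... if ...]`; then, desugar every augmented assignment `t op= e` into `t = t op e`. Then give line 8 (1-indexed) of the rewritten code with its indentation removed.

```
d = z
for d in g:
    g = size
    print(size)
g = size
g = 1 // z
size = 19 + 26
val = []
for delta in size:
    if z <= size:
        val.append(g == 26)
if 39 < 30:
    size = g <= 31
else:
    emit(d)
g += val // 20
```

Transformed code:
d = z
for d in g:
    g = size
    print(size)
g = size
g = 1 // z
size = 19 + 26
val = [g == 26 for delta in size if z <= size]
if 39 < 30:
    size = g <= 31
else:
    emit(d)
g = g + val // 20

val = [g == 26 for delta in size if z <= size]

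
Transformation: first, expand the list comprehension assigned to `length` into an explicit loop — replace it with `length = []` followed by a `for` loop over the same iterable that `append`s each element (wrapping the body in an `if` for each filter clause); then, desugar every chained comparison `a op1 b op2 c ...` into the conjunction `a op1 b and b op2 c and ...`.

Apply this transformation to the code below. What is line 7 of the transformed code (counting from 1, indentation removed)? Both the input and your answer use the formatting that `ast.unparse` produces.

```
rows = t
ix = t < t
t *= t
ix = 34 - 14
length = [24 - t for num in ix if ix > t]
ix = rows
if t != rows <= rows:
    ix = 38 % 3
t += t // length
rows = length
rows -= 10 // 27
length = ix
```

if ix > t:

Transformed code:
rows = t
ix = t < t
t *= t
ix = 34 - 14
length = []
for num in ix:
    if ix > t:
        length.append(24 - t)
ix = rows
if t != rows and rows <= rows:
    ix = 38 % 3
t += t // length
rows = length
rows -= 10 // 27
length = ix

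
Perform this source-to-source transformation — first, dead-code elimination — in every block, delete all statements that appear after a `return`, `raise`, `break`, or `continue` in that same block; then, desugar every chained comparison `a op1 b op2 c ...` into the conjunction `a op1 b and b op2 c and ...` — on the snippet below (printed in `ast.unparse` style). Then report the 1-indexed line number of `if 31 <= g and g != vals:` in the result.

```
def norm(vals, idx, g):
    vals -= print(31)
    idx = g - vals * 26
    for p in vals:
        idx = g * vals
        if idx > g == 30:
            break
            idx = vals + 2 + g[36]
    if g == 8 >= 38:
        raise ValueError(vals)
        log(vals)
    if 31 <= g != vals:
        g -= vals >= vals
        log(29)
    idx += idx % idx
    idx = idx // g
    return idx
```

Transformed code:
def norm(vals, idx, g):
    vals -= print(31)
    idx = g - vals * 26
    for p in vals:
        idx = g * vals
        if idx > g and g == 30:
            break
    if g == 8 and 8 >= 38:
        raise ValueError(vals)
    if 31 <= g and g != vals:
        g -= vals >= vals
        log(29)
    idx += idx % idx
    idx = idx // g
    return idx

10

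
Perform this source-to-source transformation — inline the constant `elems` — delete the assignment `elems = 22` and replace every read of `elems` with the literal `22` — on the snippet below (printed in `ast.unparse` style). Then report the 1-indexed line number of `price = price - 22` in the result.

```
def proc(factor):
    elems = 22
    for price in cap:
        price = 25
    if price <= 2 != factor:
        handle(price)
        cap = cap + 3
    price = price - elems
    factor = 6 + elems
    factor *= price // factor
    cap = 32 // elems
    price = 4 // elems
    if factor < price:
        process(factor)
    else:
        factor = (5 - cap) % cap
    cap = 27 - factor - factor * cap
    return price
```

7

Transformed code:
def proc(factor):
    for price in cap:
        price = 25
    if price <= 2 != factor:
        handle(price)
        cap = cap + 3
    price = price - 22
    factor = 6 + 22
    factor *= price // factor
    cap = 32 // 22
    price = 4 // 22
    if factor < price:
        process(factor)
    else:
        factor = (5 - cap) % cap
    cap = 27 - factor - factor * cap
    return price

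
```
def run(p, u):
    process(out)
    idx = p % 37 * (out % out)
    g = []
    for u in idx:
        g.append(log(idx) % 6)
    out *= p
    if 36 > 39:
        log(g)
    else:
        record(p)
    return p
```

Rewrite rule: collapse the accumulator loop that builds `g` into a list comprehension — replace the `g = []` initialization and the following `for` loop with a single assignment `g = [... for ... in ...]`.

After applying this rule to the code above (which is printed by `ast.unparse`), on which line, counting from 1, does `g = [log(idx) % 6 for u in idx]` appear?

4

Transformed code:
def run(p, u):
    process(out)
    idx = p % 37 * (out % out)
    g = [log(idx) % 6 for u in idx]
    out *= p
    if 36 > 39:
        log(g)
    else:
        record(p)
    return p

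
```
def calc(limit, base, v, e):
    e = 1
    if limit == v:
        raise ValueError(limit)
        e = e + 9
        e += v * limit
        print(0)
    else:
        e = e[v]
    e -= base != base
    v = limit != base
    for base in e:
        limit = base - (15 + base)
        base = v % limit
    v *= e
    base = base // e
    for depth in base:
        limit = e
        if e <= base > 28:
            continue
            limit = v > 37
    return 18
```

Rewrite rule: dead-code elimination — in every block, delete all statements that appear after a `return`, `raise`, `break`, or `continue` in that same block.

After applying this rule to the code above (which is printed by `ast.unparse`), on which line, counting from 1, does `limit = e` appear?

Transformed code:
def calc(limit, base, v, e):
    e = 1
    if limit == v:
        raise ValueError(limit)
    else:
        e = e[v]
    e -= base != base
    v = limit != base
    for base in e:
        limit = base - (15 + base)
        base = v % limit
    v *= e
    base = base // e
    for depth in base:
        limit = e
        if e <= base > 28:
            continue
    return 18

15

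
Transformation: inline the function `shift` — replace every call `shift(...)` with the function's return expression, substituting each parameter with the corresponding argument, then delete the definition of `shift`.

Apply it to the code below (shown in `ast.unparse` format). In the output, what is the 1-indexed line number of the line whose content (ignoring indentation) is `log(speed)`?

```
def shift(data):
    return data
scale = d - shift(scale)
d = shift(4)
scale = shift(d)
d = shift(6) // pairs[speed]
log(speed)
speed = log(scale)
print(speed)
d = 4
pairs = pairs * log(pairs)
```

Transformed code:
scale = d - scale
d = 4
scale = d
d = 6 // pairs[speed]
log(speed)
speed = log(scale)
print(speed)
d = 4
pairs = pairs * log(pairs)

5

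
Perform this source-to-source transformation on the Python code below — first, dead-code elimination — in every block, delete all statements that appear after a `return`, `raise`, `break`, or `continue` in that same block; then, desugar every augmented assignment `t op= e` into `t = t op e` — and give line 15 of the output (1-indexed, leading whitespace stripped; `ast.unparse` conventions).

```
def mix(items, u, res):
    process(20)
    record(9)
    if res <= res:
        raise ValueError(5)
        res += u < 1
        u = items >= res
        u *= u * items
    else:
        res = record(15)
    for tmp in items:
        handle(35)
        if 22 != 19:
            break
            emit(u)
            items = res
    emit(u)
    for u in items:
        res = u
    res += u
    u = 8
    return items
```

res = res + u

Transformed code:
def mix(items, u, res):
    process(20)
    record(9)
    if res <= res:
        raise ValueError(5)
    else:
        res = record(15)
    for tmp in items:
        handle(35)
        if 22 != 19:
            break
    emit(u)
    for u in items:
        res = u
    res = res + u
    u = 8
    return items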